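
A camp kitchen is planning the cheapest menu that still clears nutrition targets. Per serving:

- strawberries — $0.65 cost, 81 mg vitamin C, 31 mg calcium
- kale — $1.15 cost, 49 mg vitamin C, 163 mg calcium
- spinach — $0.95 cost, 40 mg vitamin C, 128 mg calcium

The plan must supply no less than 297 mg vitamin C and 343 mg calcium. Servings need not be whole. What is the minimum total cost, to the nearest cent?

Compare the cost at each extreme point of the feasible region.
strawberries only: max(297/81, 343/31) = 11.06 servings → $7.19.
kale only: max(297/49, 343/163) = 6.061 servings → $6.97.
spinach only: max(297/40, 343/128) = 7.425 servings → $7.05.
strawberries + kale with both tight: 2.705 servings and 1.59 servings → $3.59.
strawberries + spinach with both tight: 2.662 servings and 2.035 servings → $3.66.
kale + spinach: the both-tight solution has a negative serving — not a feasible corner.
So the least-cost plan costs $3.59.

$3.59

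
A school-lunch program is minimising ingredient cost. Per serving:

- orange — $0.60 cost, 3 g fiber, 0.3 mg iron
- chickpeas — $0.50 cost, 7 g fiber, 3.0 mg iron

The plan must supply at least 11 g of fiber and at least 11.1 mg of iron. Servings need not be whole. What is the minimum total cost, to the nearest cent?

Check every corner: each single food scaled to meet both minima, and each pair solved so both constraints bind.
orange only: max(11/3, 11.1/0.3) = 37 servings → $22.20.
chickpeas only: max(11/7, 11.1/3.0) = 3.7 servings → $1.85.
orange + chickpeas with both targets exact would need a negative amount; discard.
The minimum over all feasible corners is $1.85.

$1.85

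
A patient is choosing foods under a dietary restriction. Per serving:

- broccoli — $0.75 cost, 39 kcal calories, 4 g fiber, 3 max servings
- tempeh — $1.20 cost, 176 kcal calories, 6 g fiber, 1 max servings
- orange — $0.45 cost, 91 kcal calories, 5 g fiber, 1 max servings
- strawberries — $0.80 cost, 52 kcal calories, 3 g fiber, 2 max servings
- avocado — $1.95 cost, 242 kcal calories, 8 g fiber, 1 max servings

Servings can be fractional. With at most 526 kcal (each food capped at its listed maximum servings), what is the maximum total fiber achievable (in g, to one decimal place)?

Fiber per kcal: broccoli 0.1026, strawberries 0.05769, orange 0.05495, tempeh 0.03409, avocado 0.03306.
Take 3 servings of broccoli: uses 117 kcal, +12.0 g fiber (running total 12.0 g).
Take 2 servings of strawberries: uses 104 kcal, +6.0 g fiber (running total 18.0 g).
Take 1 serving of orange: uses 91 kcal, +5.0 g fiber (running total 23.0 g).
Take 1 serving of tempeh: uses 176 kcal, +6.0 g fiber (running total 29.0 g).
Take 0.157 servings of avocado: uses 38 kcal, +1.3 g fiber (running total 30.3 g).
Greedy by best ratio exhausts the calories allowance optimally: 30.3 g.

30.3 g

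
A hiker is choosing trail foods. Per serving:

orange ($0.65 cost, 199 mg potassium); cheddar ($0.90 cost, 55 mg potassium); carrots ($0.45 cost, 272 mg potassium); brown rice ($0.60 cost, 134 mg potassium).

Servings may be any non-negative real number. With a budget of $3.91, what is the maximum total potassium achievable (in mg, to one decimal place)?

Potassium per dollar: carrots 604.4, orange 306.2, brown rice 223.3, cheddar 61.11.
With no serving limits, spend the whole cost allowance on carrots: $3.91 / $0.45 × 272 mg = 2363.4 mg.

2363.4 mg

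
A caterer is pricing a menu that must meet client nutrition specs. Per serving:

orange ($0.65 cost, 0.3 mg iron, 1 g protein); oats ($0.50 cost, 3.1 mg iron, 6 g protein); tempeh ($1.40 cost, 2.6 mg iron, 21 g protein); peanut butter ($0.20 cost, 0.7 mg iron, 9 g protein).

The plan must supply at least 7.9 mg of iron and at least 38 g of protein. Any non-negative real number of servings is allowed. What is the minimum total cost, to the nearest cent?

Two binding constraints pin down two serving amounts, so the optimal mix uses at most two foods. The candidates are each food alone (scaled to the tighter of iron/protein) and each pair with both constraints tight.
orange only: max(7.9/0.3, 38/1) = 38 servings → $24.70.
oats only: max(7.9/3.1, 38/6) = 6.333 servings → $3.17.
tempeh only: max(7.9/2.6, 38/21) = 3.038 servings → $4.25.
peanut butter only: max(7.9/0.7, 38/9) = 11.29 servings → $2.26.
orange + oats with both targets exact would need a negative amount; discard.
orange + tempeh with both tight: 18.14 servings and 0.9459 servings → $13.11.
orange + peanut butter with both tight: 22.25 servings and 1.75 servings → $14.81.
oats + tempeh with both tight: 1.356 servings and 1.422 servings → $2.67.
oats + peanut butter with both tight: 1.878 servings and 2.97 servings → $1.53.
tempeh + peanut butter: the both-tight solution has a negative serving — not a feasible corner.
The minimum over all feasible corners is $1.53.

$1.53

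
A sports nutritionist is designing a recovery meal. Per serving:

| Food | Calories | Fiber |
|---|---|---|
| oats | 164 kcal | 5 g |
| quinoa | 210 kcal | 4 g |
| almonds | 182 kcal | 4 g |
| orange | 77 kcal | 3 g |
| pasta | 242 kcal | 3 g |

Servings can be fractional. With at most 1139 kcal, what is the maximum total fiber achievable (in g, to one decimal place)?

44.4 g

Fiber per kcal: orange 0.03896, oats 0.03049, almonds 0.02198, quinoa 0.01905, pasta 0.0124.
With no serving limits, spend the whole calories allowance on orange: 1139 kcal / 77 kcal × 3 g = 44.4 g.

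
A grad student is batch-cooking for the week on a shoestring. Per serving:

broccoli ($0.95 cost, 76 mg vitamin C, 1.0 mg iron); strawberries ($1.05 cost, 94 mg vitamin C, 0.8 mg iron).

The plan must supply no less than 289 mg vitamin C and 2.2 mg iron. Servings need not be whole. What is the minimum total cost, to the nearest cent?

$3.23

An LP optimum is at a vertex; with two nutrient constraints at most two foods are used. Check each candidate.
broccoli only: max(289/76, 2.2/1.0) = 3.803 servings → $3.61.
strawberries only: max(289/94, 2.2/0.8) = 3.074 servings → $3.23.
broccoli + strawberries with both targets exact would need a negative amount; discard.
Cheapest feasible corner: $3.23.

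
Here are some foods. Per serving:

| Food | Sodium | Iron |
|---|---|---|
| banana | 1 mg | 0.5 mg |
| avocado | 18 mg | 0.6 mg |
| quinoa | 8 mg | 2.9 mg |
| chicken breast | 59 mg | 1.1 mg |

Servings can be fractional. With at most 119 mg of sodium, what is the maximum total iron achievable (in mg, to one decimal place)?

Iron per mg sodium: banana 0.5, quinoa 0.3625, avocado 0.03333, chicken breast 0.01864.
With no serving limits, spend the whole sodium allowance on banana: 119 mg / 1 mg × 0.5 mg = 59.5 mg.

59.5 mg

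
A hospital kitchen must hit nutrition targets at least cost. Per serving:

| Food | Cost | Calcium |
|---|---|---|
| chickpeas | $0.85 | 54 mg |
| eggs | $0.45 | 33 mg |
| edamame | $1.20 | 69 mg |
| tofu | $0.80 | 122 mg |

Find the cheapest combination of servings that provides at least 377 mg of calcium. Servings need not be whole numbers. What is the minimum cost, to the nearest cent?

$2.47

Cost per mg of calcium: tofu $0.0066, eggs $0.0136, chickpeas $0.0157, edamame $0.0174.
With no serving limits, use only tofu: 377 mg / 122 mg = 3.09 servings × $0.80 = $2.47.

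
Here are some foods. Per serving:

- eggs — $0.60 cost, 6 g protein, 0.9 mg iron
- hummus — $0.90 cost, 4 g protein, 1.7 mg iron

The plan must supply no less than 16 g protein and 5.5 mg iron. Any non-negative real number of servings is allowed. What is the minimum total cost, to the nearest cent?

$3.01

With two linear requirements the optimum uses one or two foods; enumerate the corners.
eggs only: max(16/6, 5.5/0.9) = 6.111 servings → $3.67.
hummus only: max(16/4, 5.5/1.7) = 4 servings → $3.60.
eggs + hummus with both tight: 0.7879 servings and 2.818 servings → $3.01.
The minimum over all feasible corners is $3.01.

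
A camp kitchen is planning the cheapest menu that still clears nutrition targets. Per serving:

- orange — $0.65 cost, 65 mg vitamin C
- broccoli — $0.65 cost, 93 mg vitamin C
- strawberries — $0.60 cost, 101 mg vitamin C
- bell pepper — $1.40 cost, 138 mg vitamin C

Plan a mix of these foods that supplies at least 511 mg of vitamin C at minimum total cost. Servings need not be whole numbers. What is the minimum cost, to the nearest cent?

Cost per mg of vitamin C: strawberries $0.0059, broccoli $0.0070, orange $0.0100, bell pepper $0.0101.
With no serving limits, use only strawberries: 511 mg / 101 mg = 5.059 servings × $0.60 = $3.04.

$3.04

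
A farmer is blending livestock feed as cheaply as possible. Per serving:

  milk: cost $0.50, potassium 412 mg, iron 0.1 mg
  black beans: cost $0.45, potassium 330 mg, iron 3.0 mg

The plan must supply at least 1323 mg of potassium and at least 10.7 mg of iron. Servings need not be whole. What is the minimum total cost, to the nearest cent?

Compare the cost at each extreme point of the feasible region.
milk only: max(1323/412, 10.7/0.1) = 107 servings → $53.50.
black beans only: max(1323/330, 10.7/3.0) = 4.009 servings → $1.80.
milk + black beans with both tight: 0.3641 servings and 3.555 servings → $1.78.
Cheapest feasible corner: $1.78.

$1.78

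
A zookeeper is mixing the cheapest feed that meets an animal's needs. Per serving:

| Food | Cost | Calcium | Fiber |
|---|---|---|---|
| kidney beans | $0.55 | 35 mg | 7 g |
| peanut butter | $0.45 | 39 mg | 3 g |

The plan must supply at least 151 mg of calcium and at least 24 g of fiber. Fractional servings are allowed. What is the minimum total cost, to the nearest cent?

This is a tiny linear program; its minimum lies at a vertex of the feasible set. List the vertices and price them.
kidney beans only: max(151/35, 24/7) = 4.314 servings → $2.37.
peanut butter only: max(151/39, 24/3) = 8 servings → $3.60.
kidney beans + peanut butter with both tight: 2.875 servings and 1.292 servings → $2.16.
So the least-cost plan costs $2.16.

$2.16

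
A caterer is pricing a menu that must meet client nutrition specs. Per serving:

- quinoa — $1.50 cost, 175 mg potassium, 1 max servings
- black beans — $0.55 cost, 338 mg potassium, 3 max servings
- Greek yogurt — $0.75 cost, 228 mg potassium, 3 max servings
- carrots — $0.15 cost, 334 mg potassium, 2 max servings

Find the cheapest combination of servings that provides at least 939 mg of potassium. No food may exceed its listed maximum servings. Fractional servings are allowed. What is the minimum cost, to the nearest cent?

$0.74

Cost per mg of potassium: carrots $0.0004, black beans $0.0016, Greek yogurt $0.0033, quinoa $0.0086.
Take 2 servings of carrots: +668.0 mg potassium for $0.30 (total $0.30, still need 271.0 mg).
Take 0.8018 servings of black beans: +271.0 mg potassium for $0.44 (total $0.74, still need 0.0 mg).
Greedy by cheapest-per-mg is optimal for a single linear constraint, so the minimum cost is $0.74.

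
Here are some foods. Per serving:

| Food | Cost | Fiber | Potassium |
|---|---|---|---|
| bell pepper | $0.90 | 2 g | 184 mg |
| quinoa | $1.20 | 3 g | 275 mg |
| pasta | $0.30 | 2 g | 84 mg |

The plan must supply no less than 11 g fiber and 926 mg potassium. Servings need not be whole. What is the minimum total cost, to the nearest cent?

$3.31

Minimising a linear cost over {fiber ≥ 11, potassium ≥ 926, servings ≥ 0} — the optimum is at a vertex, using one or two foods.
bell pepper only: max(11/2, 926/184) = 5.5 servings → $4.95.
quinoa only: max(11/3, 926/275) = 3.667 servings → $4.40.
pasta only: max(11/2, 926/84) = 11.02 servings → $3.31.
bell pepper + quinoa with both targets exact would need a negative amount; discard.
bell pepper + pasta with both tight: 4.64 servings and 0.86 servings → $4.43.
quinoa + pasta with both tight: 3.114 servings and 0.8289 servings → $3.99.
Cheapest feasible corner: $3.31.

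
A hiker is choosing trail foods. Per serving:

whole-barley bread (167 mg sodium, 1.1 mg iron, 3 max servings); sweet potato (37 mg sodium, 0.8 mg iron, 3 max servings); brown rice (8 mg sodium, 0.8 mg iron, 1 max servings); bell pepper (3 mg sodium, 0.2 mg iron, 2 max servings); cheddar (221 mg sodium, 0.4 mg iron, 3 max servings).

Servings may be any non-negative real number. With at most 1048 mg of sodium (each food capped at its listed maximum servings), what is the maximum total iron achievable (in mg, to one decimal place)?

Iron per mg sodium: brown rice 0.1, bell pepper 0.06667, sweet potato 0.02162, whole-barley bread 0.006587, cheddar 0.00181.
Take 1 serving of brown rice: uses 8 mg sodium, +0.8 mg iron (running total 0.8 mg).
Take 2 servings of bell pepper: uses 6 mg sodium, +0.4 mg iron (running total 1.2 mg).
Take 3 servings of sweet potato: uses 111 mg sodium, +2.4 mg iron (running total 3.6 mg).
Take 3 servings of whole-barley bread: uses 501 mg sodium, +3.3 mg iron (running total 6.9 mg).
Take 1.91 servings of cheddar: uses 422 mg sodium, +0.8 mg iron (running total 7.7 mg).
Filling greedily by iron-per-mg sodium is optimal for one linear limit, giving 7.7 mg.

7.7 mg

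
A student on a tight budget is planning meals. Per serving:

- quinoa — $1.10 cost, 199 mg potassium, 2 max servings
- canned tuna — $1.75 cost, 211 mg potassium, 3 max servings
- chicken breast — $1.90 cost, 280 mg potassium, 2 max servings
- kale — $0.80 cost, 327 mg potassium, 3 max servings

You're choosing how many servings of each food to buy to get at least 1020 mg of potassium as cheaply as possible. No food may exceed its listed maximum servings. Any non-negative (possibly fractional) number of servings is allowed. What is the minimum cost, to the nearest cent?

$2.62

Cost per mg of potassium: kale $0.0024, quinoa $0.0055, chicken breast $0.0068, canned tuna $0.0083.
Take 3 servings of kale: +981.0 mg potassium for $2.40 (total $2.40, still need 39.0 mg).
Take 0.196 servings of quinoa: +39.0 mg potassium for $0.22 (total $2.62, still need 0.0 mg).
Filling from the cheapest source first is optimal under one linear minimum: $2.62.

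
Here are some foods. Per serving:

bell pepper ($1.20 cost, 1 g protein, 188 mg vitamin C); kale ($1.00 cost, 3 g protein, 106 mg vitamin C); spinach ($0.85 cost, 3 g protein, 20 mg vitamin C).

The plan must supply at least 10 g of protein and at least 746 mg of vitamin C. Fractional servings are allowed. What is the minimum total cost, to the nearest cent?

Compare the cost at each extreme point of the feasible region.
bell pepper only: max(10/1, 746/188) = 10 servings → $12.00.
kale only: max(10/3, 746/106) = 7.038 servings → $7.04.
spinach only: max(10/3, 746/20) = 37.3 servings → $31.70.
bell pepper + kale with both tight: 2.572 servings and 2.476 servings → $5.56.
bell pepper + spinach with both tight: 3.746 servings and 2.085 servings → $6.27.
kale + spinach with both targets exact would need a negative amount; discard.
The minimum over all feasible corners is $5.56.

$5.56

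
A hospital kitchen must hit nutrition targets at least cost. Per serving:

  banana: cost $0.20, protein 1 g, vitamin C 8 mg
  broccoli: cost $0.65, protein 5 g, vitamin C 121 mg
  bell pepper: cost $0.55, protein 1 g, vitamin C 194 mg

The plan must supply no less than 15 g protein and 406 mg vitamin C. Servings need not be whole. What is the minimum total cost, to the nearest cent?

An LP optimum is at a vertex; with two nutrient constraints at most two foods are used. Check each candidate.
banana only: max(15/1, 406/8) = 50.75 servings → $10.15.
broccoli only: max(15/5, 406/121) = 3.355 servings → $2.18.
bell pepper only: max(15/1, 406/194) = 15 servings → $8.25.
banana + broccoli: the both-tight solution has a negative serving — not a feasible corner.
banana + bell pepper with both tight: 13.46 servings and 1.538 servings → $3.54.
broccoli + bell pepper with both tight: 2.949 servings and 0.2532 servings → $2.06.
Cheapest feasible corner: $2.06.

$2.06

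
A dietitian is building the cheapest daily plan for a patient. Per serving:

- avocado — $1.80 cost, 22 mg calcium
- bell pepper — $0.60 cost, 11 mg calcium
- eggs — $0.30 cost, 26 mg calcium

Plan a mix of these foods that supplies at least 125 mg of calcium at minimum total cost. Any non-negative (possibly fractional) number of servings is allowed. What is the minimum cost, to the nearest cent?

$1.44

Cost per mg of calcium: eggs $0.0115, bell pepper $0.0545, avocado $0.0818.
With no serving limits, use only eggs: 125 mg / 26 mg = 4.808 servings × $0.30 = $1.44.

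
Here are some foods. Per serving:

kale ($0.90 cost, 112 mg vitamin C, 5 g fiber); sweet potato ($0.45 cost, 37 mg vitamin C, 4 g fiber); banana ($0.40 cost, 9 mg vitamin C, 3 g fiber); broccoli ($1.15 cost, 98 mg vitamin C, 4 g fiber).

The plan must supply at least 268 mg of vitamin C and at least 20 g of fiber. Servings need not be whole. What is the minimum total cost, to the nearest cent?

At the optimum either one food covers both requirements or two foods hit both targets exactly; no other combination can be cheaper.
kale only: max(268/112, 20/5) = 4 servings → $3.60.
sweet potato only: max(268/37, 20/4) = 7.243 servings → $3.26.
banana only: max(268/9, 20/3) = 29.78 servings → $11.91.
broccoli only: max(268/98, 20/4) = 5 servings → $5.75.
kale + sweet potato with both tight: 1.262 servings and 3.422 servings → $2.68.
kale + banana with both tight: 2.144 servings and 3.093 servings → $3.17.
kale + broccoli with both targets exact would need a negative amount; discard.
sweet potato + banana with both targets exact would need a negative amount; discard.
sweet potato + broccoli with both tight: 3.639 servings and 1.361 servings → $3.20.
banana + broccoli with both tight: 3.442 servings and 2.419 servings → $4.16.
Cheapest feasible corner: $2.68.

$2.68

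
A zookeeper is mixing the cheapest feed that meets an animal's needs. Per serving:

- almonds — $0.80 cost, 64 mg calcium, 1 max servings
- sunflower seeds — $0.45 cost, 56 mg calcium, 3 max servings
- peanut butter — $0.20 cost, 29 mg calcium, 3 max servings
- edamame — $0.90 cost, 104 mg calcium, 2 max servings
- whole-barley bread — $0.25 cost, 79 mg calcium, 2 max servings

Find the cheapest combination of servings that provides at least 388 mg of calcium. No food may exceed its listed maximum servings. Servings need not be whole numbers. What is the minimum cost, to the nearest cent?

Cost per mg of calcium: whole-barley bread $0.0032, peanut butter $0.0069, sunflower seeds $0.0080, edamame $0.0087, almonds $0.0125.
Take 2 servings of whole-barley bread: +158.0 mg calcium for $0.50 (total $0.50, still need 230.0 mg).
Take 3 servings of peanut butter: +87.0 mg calcium for $0.60 (total $1.10, still need 143.0 mg).
Take 2.554 servings of sunflower seeds: +143.0 mg calcium for $1.15 (total $2.25, still need 0.0 mg).
Greedy by cheapest-per-mg is optimal for a single linear constraint, so the minimum cost is $2.25.

$2.25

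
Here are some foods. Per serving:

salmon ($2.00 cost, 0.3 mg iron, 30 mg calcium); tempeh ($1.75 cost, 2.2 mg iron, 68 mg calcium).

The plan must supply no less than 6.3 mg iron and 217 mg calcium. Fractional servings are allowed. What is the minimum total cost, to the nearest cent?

This is a tiny linear program; its minimum lies at a vertex of the feasible set. List the vertices and price them.
salmon only: max(6.3/0.3, 217/30) = 21 servings → $42.00.
tempeh only: max(6.3/2.2, 217/68) = 3.191 servings → $5.58.
salmon + tempeh with both tight: 1.075 servings and 2.717 servings → $6.90.
The minimum over all feasible corners is $5.58.

$5.58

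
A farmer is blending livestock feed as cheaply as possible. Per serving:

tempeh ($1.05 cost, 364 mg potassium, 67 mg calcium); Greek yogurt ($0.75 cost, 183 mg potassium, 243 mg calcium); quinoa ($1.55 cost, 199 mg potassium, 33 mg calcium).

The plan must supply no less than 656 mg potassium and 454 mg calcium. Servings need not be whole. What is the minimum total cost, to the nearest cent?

$2.25

With two linear requirements the optimum uses one or two foods; enumerate the corners.
tempeh only: max(656/364, 454/67) = 6.776 servings → $7.11.
Greek yogurt only: max(656/183, 454/243) = 3.585 servings → $2.69.
quinoa only: max(656/199, 454/33) = 13.76 servings → $21.32.
tempeh + Greek yogurt with both tight: 1.002 servings and 1.592 servings → $2.25.
tempeh + quinoa with both targets exact would need a negative amount; discard.
Greek yogurt + quinoa with both tight: 1.623 servings and 1.804 servings → $4.01.
Cheapest feasible corner: $2.25.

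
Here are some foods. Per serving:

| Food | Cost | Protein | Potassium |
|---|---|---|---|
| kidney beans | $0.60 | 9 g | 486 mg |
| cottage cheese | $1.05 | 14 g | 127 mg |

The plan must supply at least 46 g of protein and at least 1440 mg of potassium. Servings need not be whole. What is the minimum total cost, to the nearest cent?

$3.07

Minimising a linear cost over {protein ≥ 46, potassium ≥ 1440, servings ≥ 0} — the optimum is at a vertex, using one or two foods.
kidney beans only: max(46/9, 1440/486) = 5.111 servings → $3.07.
cottage cheese only: max(46/14, 1440/127) = 11.34 servings → $11.91.
kidney beans + cottage cheese with both tight: 2.529 servings and 1.66 servings → $3.26.
Cheapest feasible corner: $3.07.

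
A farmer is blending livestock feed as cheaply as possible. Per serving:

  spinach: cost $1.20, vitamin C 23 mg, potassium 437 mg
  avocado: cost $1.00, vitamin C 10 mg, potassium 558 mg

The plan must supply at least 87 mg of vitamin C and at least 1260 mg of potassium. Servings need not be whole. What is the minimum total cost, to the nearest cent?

$4.54

Two binding constraints pin down two serving amounts, so the optimal mix uses at most two foods. The candidates are each food alone (scaled to the tighter of vitamin C/potassium) and each pair with both constraints tight.
spinach only: max(87/23, 1260/437) = 3.783 servings → $4.54.
avocado only: max(87/10, 1260/558) = 8.7 servings → $8.70.
spinach + avocado: the both-tight solution has a negative serving — not a feasible corner.
Cheapest feasible corner: $4.54.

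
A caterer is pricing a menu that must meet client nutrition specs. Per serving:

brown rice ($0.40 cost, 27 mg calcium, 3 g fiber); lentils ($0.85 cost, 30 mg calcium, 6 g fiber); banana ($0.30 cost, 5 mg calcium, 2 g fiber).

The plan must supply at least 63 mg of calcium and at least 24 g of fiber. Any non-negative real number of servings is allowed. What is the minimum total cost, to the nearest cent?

$3.20

brown rice only: max(63/27, 24/3) = 8 servings → $3.20.
lentils only: max(63/30, 24/6) = 4 servings → $3.40.
banana only: max(63/5, 24/2) = 12.6 servings → $3.78.
brown rice + lentils with both targets exact would need a negative amount; discard.
brown rice + banana with both tight: 0.1538 servings and 11.77 servings → $3.59.
lentils + banana with both tight: 0.2 servings and 11.4 servings → $3.59.
The minimum over all feasible corners is $3.20.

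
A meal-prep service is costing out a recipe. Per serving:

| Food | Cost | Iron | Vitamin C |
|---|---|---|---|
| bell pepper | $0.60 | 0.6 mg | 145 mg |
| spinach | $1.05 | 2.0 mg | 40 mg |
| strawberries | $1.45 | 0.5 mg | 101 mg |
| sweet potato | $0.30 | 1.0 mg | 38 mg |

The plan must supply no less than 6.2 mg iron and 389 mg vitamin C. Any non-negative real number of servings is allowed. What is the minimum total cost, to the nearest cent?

Minimising a linear cost over {iron ≥ 6.2, vitamin C ≥ 389, servings ≥ 0} — the optimum is at a vertex, using one or two foods.
bell pepper only: max(6.2/0.6, 389/145) = 10.33 servings → $6.20.
spinach only: max(6.2/2.0, 389/40) = 9.725 servings → $10.21.
strawberries only: max(6.2/0.5, 389/101) = 12.4 servings → $17.98.
sweet potato only: max(6.2/1.0, 389/38) = 10.24 servings → $3.07.
bell pepper + spinach with both tight: 1.992 servings and 2.502 servings → $3.82.
bell pepper + strawberries: intersection lies outside the first quadrant.
bell pepper + sweet potato with both tight: 1.255 servings and 5.447 servings → $2.39.
spinach + strawberries with both tight: 2.372 servings and 2.912 servings → $6.71.
spinach + sweet potato with both targets exact would need a negative amount; discard.
strawberries + sweet potato with both tight: 1.871 servings and 5.265 servings → $4.29.
So the least-cost plan costs $2.39.

$2.39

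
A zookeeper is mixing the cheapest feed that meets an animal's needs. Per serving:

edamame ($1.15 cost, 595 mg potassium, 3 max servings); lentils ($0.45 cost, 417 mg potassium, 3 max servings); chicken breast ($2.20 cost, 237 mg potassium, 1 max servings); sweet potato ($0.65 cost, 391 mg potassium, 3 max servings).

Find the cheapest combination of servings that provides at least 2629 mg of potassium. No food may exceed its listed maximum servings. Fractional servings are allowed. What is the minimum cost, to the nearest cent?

$3.70

Cost per mg of potassium: lentils $0.0011, sweet potato $0.0017, edamame $0.0019, chicken breast $0.0093.
Take 3 servings of lentils: +1251.0 mg potassium for $1.35 (total $1.35, still need 1378.0 mg).
Take 3 servings of sweet potato: +1173.0 mg potassium for $1.95 (total $3.30, still need 205.0 mg).
Take 0.3445 servings of edamame: +205.0 mg potassium for $0.40 (total $3.70, still need 0.0 mg).
Greedy by cheapest-per-mg is optimal for a single linear constraint, so the minimum cost is $3.70.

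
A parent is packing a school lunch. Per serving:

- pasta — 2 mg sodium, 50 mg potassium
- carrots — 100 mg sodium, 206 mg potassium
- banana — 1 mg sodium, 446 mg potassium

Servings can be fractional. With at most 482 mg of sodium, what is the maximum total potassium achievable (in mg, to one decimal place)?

214972.0 mg

Potassium per mg sodium: banana 446, pasta 25, carrots 2.06.
With no serving limits, spend the whole sodium allowance on banana: 482 mg / 1 mg × 446 mg = 214972.0 mg.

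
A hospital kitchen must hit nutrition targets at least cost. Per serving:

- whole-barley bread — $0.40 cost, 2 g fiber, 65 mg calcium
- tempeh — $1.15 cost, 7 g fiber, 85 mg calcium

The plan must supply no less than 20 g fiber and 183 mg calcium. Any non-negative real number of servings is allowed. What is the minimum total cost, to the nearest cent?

At the optimum either one food covers both requirements or two foods hit both targets exactly; no other combination can be cheaper.
whole-barley bread only: max(20/2, 183/65) = 10 servings → $4.00.
tempeh only: max(20/7, 183/85) = 2.857 servings → $3.29.
whole-barley bread + tempeh: intersection lies outside the first quadrant.
So the least-cost plan costs $3.29.

$3.29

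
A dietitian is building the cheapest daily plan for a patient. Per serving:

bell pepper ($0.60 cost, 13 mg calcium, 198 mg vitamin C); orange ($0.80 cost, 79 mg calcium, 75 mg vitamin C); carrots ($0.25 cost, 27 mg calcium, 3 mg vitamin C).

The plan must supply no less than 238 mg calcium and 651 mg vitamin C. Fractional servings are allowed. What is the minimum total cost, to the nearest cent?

$3.48

At the optimum either one food covers both requirements or two foods hit both targets exactly; no other combination can be cheaper.
bell pepper only: max(238/13, 651/198) = 18.31 servings → $10.98.
orange only: max(238/79, 651/75) = 8.68 servings → $6.94.
carrots only: max(238/27, 651/3) = 217 servings → $54.25.
bell pepper + orange with both tight: 2.289 servings and 2.636 servings → $3.48.
bell pepper + carrots with both tight: 3.178 servings and 7.285 servings → $3.73.
orange + carrots with both targets exact would need a negative amount; discard.
So the least-cost plan costs $3.48.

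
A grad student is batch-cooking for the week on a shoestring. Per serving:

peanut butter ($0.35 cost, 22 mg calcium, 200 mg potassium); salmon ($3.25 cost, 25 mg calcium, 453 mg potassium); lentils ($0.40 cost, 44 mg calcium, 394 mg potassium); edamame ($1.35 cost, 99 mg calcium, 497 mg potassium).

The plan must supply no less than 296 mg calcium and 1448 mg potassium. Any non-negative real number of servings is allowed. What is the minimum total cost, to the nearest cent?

At the optimum either one food covers both requirements or two foods hit both targets exactly; no other combination can be cheaper.
peanut butter only: max(296/22, 1448/200) = 13.45 servings → $4.71.
salmon only: max(296/25, 1448/453) = 11.84 servings → $38.48.
lentils only: max(296/44, 1448/394) = 6.727 servings → $2.69.
edamame only: max(296/99, 1448/497) = 2.99 servings → $4.04.
peanut butter + salmon: intersection lies outside the first quadrant.
peanut butter + lentils: the both-tight solution has a negative serving — not a feasible corner.
peanut butter + edamame with both targets exact would need a negative amount; discard.
salmon + lentils with both targets exact would need a negative amount; discard.
salmon + edamame: intersection lies outside the first quadrant.
lentils + edamame with both targets exact would need a negative amount; discard.
So the least-cost plan costs $2.69.

$2.69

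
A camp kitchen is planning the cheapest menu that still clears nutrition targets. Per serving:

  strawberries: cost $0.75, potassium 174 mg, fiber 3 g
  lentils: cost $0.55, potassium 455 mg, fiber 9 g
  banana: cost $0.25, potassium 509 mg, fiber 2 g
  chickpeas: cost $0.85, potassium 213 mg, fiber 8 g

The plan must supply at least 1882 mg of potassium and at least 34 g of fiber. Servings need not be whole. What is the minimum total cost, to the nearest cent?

Minimising a linear cost over {potassium ≥ 1882, fiber ≥ 34, servings ≥ 0} — the optimum is at a vertex, using one or two foods.
strawberries only: max(1882/174, 34/3) = 11.33 servings → $8.50.
lentils only: max(1882/455, 34/9) = 4.136 servings → $2.27.
banana only: max(1882/509, 34/2) = 17 servings → $4.25.
chickpeas only: max(1882/213, 34/8) = 8.836 servings → $7.51.
strawberries + lentils with both tight: 7.303 servings and 1.343 servings → $6.22.
strawberries + banana: intersection lies outside the first quadrant.
strawberries + chickpeas with both tight: 10.38 servings and 0.3586 servings → $8.09.
lentils + banana with both tight: 3.689 servings and 0.3999 servings → $2.13.
lentils + chickpeas: intersection lies outside the first quadrant.
banana + chickpeas with both tight: 2.143 servings and 3.714 servings → $3.69.
Cheapest feasible corner: $2.13.

$2.13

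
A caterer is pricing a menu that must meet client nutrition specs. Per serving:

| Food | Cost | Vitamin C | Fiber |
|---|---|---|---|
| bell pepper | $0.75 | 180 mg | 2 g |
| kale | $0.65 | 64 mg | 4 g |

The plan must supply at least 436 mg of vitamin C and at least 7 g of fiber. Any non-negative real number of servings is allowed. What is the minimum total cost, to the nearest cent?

$2.07

Compare the cost at each extreme point of the feasible region.
bell pepper only: max(436/180, 7/2) = 3.5 servings → $2.62.
kale only: max(436/64, 7/4) = 6.812 servings → $4.43.
bell pepper + kale with both tight: 2.189 servings and 0.6554 servings → $2.07.
Cheapest feasible corner: $2.07.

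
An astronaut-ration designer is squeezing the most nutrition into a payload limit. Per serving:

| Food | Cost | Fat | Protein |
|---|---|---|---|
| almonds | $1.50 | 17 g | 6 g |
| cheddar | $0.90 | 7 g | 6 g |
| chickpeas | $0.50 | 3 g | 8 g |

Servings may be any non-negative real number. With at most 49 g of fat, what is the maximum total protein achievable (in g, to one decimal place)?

Protein per g fat: chickpeas 2.667, cheddar 0.8571, almonds 0.3529.
With no serving limits, spend the whole fat allowance on chickpeas: 49 g / 3 g × 8 g = 130.7 g.

130.7 g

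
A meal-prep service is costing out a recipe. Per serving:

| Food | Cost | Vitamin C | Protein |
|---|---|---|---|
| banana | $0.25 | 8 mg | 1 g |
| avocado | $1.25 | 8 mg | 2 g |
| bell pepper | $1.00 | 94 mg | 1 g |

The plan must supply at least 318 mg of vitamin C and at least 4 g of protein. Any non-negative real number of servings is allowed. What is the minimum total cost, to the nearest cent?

$3.49

An LP optimum is at a vertex; with two nutrient constraints at most two foods are used. Check each candidate.
banana only: max(318/8, 4/1) = 39.75 servings → $9.94.
avocado only: max(318/8, 4/2) = 39.75 servings → $49.69.
bell pepper only: max(318/94, 4/1) = 4 servings → $4.00.
banana + avocado: the both-tight solution has a negative serving — not a feasible corner.
banana + bell pepper with both tight: 0.6744 servings and 3.326 servings → $3.49.
avocado + bell pepper with both tight: 0.3222 servings and 3.356 servings → $3.76.
The minimum over all feasible corners is $3.49.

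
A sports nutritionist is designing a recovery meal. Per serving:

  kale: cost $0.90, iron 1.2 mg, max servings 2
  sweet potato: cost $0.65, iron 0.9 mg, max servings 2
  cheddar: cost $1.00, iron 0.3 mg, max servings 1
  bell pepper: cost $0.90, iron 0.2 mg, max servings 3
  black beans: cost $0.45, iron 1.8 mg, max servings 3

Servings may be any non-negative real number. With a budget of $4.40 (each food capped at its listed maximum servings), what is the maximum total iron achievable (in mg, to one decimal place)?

9.5 mg

Iron per dollar: black beans 4, sweet potato 1.385, kale 1.333, cheddar 0.3, bell pepper 0.2222.
Take 3 servings of black beans: spends $1.35, +5.4 mg iron (running total 5.4 mg).
Take 2 servings of sweet potato: spends $1.30, +1.8 mg iron (running total 7.2 mg).
Take 1.944 servings of kale: spends $1.75, +2.3 mg iron (running total 9.5 mg).
Greedy by best ratio exhausts the cost allowance optimally: 9.5 mg.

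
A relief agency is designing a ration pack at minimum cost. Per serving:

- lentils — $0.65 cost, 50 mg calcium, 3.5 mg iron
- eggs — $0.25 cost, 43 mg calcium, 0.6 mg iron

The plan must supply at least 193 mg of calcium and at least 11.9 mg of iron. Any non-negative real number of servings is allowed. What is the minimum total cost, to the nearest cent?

Minimising a linear cost over {calcium ≥ 193, iron ≥ 11.9, servings ≥ 0} — the optimum is at a vertex, using one or two foods.
lentils only: max(193/50, 11.9/3.5) = 3.86 servings → $2.51.
eggs only: max(193/43, 11.9/0.6) = 19.83 servings → $4.96.
lentils + eggs with both tight: 3.285 servings and 0.668 servings → $2.30.
Cheapest feasible corner: $2.30.

$2.30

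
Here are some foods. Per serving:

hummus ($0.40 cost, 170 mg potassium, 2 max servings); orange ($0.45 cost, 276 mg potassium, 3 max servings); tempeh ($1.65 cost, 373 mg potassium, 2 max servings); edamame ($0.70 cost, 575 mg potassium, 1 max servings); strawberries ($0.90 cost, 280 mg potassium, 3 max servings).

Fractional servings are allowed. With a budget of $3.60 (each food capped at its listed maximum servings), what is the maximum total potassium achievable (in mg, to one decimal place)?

Potassium per dollar: edamame 821.4, orange 613.3, hummus 425, strawberries 311.1, tempeh 226.1.
Take 1 serving of edamame: spends $0.70, +575.0 mg potassium (running total 575.0 mg).
Take 3 servings of orange: spends $1.35, +828.0 mg potassium (running total 1403.0 mg).
Take 2 servings of hummus: spends $0.80, +340.0 mg potassium (running total 1743.0 mg).
Take 0.8333 servings of strawberries: spends $0.75, +233.3 mg potassium (running total 1976.3 mg).
Filling greedily by potassium-per-dollar is optimal for one linear limit, giving 1976.3 mg.

1976.3 mg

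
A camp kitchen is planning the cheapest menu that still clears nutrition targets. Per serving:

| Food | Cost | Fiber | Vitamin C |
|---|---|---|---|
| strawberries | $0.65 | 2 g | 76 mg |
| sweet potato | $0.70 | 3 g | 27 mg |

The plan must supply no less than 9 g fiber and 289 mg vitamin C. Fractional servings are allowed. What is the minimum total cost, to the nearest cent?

$2.76

This is a tiny linear program; its minimum lies at a vertex of the feasible set. List the vertices and price them.
strawberries only: max(9/2, 289/76) = 4.5 servings → $2.92.
sweet potato only: max(9/3, 289/27) = 10.7 servings → $7.49.
strawberries + sweet potato with both tight: 3.586 servings and 0.6092 servings → $2.76.
So the least-cost plan costs $2.76.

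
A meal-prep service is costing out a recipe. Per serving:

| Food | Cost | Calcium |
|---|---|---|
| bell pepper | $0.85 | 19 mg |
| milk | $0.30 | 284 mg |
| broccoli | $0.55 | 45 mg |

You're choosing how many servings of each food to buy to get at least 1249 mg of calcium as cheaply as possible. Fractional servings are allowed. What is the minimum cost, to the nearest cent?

Cost per mg of calcium: milk $0.0011, broccoli $0.0122, bell pepper $0.0447.
With no serving limits, use only milk: 1249 mg / 284 mg = 4.398 servings × $0.30 = $1.32.

$1.32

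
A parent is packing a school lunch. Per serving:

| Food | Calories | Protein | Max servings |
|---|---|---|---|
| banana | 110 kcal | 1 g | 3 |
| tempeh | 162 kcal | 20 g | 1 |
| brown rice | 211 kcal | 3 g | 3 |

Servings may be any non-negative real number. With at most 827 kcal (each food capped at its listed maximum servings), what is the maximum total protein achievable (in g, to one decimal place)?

29.3 g

Protein per kcal: tempeh 0.1235, brown rice 0.01422, banana 0.009091.
Take 1 serving of tempeh: uses 162 kcal, +20.0 g protein (running total 20.0 g).
Take 3 servings of brown rice: uses 633 kcal, +9.0 g protein (running total 29.0 g).
Take 0.2909 servings of banana: uses 32 kcal, +0.3 g protein (running total 29.3 g).
Filling greedily by protein-per-kcal is optimal for one linear limit, giving 29.3 g.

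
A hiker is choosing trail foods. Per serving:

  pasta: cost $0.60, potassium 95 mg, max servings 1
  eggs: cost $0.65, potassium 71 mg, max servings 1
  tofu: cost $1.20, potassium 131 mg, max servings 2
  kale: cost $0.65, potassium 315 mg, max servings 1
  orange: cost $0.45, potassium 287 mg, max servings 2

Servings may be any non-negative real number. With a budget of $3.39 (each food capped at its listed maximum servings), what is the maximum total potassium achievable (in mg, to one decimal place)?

1119.4 mg

Potassium per dollar: orange 637.8, kale 484.6, pasta 158.3, eggs 109.2, tofu 109.2.
Take 2 servings of orange: spends $0.90, +574.0 mg potassium (running total 574.0 mg).
Take 1 serving of kale: spends $0.65, +315.0 mg potassium (running total 889.0 mg).
Take 1 serving of pasta: spends $0.60, +95.0 mg potassium (running total 984.0 mg).
Take 1 serving of eggs: spends $0.65, +71.0 mg potassium (running total 1055.0 mg).
Take 0.4917 servings of tofu: spends $0.59, +64.4 mg potassium (running total 1119.4 mg).
Filling greedily by potassium-per-dollar is optimal for one linear limit, giving 1119.4 mg.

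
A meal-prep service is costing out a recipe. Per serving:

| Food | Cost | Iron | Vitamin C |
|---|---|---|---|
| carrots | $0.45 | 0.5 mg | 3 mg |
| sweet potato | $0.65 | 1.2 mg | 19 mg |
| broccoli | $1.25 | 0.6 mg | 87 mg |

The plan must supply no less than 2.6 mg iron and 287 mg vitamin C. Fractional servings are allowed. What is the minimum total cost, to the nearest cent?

With two linear requirements the optimum uses one or two foods; enumerate the corners.
carrots only: max(2.6/0.5, 287/3) = 95.67 servings → $43.05.
sweet potato only: max(2.6/1.2, 287/19) = 15.11 servings → $9.82.
broccoli only: max(2.6/0.6, 287/87) = 4.333 servings → $5.42.
carrots + sweet potato: the both-tight solution has a negative serving — not a feasible corner.
carrots + broccoli with both tight: 1.295 servings and 3.254 servings → $4.65.
sweet potato + broccoli with both tight: 0.5806 servings and 3.172 servings → $4.34.
Cheapest feasible corner: $4.34.

$4.34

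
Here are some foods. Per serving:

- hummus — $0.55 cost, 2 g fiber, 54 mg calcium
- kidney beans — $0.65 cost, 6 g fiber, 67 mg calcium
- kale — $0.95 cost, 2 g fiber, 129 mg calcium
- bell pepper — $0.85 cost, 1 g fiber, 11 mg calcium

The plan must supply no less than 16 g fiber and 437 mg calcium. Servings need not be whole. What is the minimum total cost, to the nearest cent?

This is a tiny linear program; its minimum lies at a vertex of the feasible set. List the vertices and price them.
hummus only: max(16/2, 437/54) = 8.093 servings → $4.45.
kidney beans only: max(16/6, 437/67) = 6.522 servings → $4.24.
kale only: max(16/2, 437/129) = 8 servings → $7.60.
bell pepper only: max(16/1, 437/11) = 39.73 servings → $33.77.
hummus + kidney beans: the both-tight solution has a negative serving — not a feasible corner.
hummus + kale with both tight: 7.933 servings and 0.06667 servings → $4.43.
hummus + bell pepper with both targets exact would need a negative amount; discard.
kidney beans + kale with both tight: 1.859 servings and 2.422 servings → $3.51.
kidney beans + bell pepper: the both-tight solution has a negative serving — not a feasible corner.
kale + bell pepper with both tight: 2.439 servings and 11.12 servings → $11.77.
The minimum over all feasible corners is $3.51.

$3.51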